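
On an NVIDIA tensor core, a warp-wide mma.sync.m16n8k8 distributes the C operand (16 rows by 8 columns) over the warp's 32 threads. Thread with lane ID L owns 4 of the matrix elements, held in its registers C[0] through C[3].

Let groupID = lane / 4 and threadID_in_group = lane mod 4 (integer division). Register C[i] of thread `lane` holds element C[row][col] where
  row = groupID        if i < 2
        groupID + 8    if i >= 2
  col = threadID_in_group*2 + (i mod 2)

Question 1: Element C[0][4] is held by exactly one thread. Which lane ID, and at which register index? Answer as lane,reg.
2,0

r=0->g=0,rb=0  c=4->t=2,b0=0
L=0*4+2=2  i=0*2+0=0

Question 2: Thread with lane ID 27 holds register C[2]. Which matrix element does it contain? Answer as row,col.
lane 27: grp=6 (27/4), tig=3 (27%4)
i=2: r=6+8=14, c=3*2+0=6

14,6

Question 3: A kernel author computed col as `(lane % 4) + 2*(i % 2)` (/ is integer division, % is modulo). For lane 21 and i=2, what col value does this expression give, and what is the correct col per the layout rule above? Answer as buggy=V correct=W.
`(lane % 4) + 2*(i % 2)`[21,2]⇒1
lane 21: gr=5 (21/4), th=1 (21%4)
i=2: r=5+8=13, c=1*2+0=2
col: 1 vs 2

buggy=1 correct=2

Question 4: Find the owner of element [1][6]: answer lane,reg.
r=1->g=1,rb=0  c=6->t=3,b0=0
L=1*4+3=7  i=0*2+0=0

7,0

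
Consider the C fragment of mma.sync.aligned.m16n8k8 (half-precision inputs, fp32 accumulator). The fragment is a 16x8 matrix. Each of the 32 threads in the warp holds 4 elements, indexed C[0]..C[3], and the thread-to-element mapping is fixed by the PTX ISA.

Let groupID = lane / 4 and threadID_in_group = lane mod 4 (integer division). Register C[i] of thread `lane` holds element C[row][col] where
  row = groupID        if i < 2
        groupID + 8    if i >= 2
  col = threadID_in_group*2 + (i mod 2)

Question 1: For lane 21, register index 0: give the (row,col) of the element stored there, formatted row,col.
5,2

21: G=5,T=1
[0] (5+0,1*2+0) = (5,2)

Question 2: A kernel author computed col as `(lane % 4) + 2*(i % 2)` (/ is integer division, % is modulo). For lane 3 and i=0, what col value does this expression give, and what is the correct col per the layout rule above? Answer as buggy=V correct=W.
buggy=3 correct=6

`(lane % 4) + 2*(i % 2)`[3,0]→3
L=3→G=3>>2=0, T=3&3=3
[0]→row 0+0=0  col 3·2+0=6
col: 3 vs 6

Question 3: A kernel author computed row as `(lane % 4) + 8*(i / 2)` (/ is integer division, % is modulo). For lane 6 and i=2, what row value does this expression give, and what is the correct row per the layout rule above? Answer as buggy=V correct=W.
buggy=10 correct=9

`(lane % 4) + 8*(i / 2)`[6,2]→10
6: G=1,T=2
[2] (1+8,2*2+0) = (9,4)
row: 10 vs 9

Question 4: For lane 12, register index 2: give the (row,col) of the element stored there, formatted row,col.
12: gr=3,th=0
[2] (3+8,0*2+0) = (11,0)

11,0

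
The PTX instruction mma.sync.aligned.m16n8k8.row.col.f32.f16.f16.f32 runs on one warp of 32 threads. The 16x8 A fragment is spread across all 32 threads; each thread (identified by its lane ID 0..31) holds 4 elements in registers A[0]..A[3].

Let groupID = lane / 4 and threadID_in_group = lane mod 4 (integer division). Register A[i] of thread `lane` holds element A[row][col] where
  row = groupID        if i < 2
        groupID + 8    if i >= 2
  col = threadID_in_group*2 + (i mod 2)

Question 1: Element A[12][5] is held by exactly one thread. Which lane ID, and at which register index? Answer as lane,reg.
18,3

r=12→G=4,rhi=1  c=5→T=2,p=1
L=4*4+2=18  i=1*2+1=3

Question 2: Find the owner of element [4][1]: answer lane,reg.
r=4->g=4,rb=0  c=1->t=0,b0=1
L=4*4+0=16  i=0*2+1=1

16,1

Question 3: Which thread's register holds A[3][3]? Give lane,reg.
r=3->g=3,rb=0  c=3->t=1,b0=1
L=3*4+1=13  i=0*2+1=1

13,1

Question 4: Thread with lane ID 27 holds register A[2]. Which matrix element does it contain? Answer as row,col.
lane 27: gid=6 (27/4), tid=3 (27%4)
i=2: r=6+8=14, c=3*2+0=6

14,6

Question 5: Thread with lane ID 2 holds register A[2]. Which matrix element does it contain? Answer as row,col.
2: G=0,T=2
[2] (0+8,2*2+0) = (8,4)

8,4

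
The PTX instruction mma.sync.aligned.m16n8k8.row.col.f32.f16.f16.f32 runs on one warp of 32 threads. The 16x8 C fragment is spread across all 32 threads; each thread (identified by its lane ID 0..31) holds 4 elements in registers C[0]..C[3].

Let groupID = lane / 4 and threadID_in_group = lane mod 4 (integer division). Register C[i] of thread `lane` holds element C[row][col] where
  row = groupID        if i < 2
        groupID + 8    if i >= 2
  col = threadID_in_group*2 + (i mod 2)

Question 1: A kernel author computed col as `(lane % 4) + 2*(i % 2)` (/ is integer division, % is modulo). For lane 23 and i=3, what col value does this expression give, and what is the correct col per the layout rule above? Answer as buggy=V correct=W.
`(lane % 4) + 2*(i % 2)`[23,3]⇒5
L=23⇒gr=23>>2=5, th=23&3=3
[3]⇒row 5+8=13  col 3·2+1=7
col: 5 vs 7

buggy=5 correct=7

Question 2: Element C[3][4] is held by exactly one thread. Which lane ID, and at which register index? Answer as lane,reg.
14,0

r=3->g=3,rb=0  c=4->t=2,b0=0
L=3*4+2=14  i=0*2+0=0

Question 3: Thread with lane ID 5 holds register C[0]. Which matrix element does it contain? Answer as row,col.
L=5->g=5>>2=1, t=5&3=1
[0]->row 1+0=1  col 1·2+0=2

1,2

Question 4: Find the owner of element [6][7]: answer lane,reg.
27,1

r=6⇒gr=6,Rb=0  c=7⇒th=3,odd=1
L=6*4+3=27  i=0*2+1=1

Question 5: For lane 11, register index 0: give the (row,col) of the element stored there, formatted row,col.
L=11→G=11>>2=2, T=11&3=3
[0]→row 2+0=2  col 3·2+0=6

2,6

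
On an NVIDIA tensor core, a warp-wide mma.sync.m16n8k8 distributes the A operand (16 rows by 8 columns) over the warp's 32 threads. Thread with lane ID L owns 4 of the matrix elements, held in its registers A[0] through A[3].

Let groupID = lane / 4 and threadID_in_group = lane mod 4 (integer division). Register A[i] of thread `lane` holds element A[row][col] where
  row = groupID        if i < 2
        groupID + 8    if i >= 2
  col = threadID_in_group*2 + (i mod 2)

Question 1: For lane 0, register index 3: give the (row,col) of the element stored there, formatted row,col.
0: G=0,T=0
[3] (0+8,0*2+1) = (8,1)

8,1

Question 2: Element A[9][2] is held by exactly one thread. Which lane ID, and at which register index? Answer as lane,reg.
5,2

r: 9->gid=1,r8=1  c: 2->tid=1,i&1=0
L=1*4+1=5  i=1*2+0=2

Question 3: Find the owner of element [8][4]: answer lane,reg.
r=8→G=0,rhi=1  c=4→T=2,p=0
L=0*4+2=2  i=1*2+0=2

2,2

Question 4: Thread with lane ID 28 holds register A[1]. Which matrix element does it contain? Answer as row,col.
28: G=7,T=0
[1] (7+0,0*2+1) = (7,1)

7,1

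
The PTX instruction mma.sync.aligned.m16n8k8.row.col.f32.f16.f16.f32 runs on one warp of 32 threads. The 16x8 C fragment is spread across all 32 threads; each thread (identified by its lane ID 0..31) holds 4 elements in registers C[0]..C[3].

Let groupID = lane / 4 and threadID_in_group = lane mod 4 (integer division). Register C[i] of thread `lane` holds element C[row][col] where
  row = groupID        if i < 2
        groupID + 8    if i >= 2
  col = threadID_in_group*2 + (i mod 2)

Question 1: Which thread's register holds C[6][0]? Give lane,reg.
r=6→G=6,rhi=0  c=0→T=0,p=0
L=6*4+0=24  i=0*2+0=0

24,0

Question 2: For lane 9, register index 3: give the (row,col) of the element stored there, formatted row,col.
L=9→G=9>>2=2, T=9&3=1
[3]→row 2+8=10  col 1·2+1=3

10,3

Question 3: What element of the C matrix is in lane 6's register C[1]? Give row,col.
1,5

lane 6⇒6/4=1, 6 mod 4=2
i=1  r:1+0⇒1  c:2·2+1⇒5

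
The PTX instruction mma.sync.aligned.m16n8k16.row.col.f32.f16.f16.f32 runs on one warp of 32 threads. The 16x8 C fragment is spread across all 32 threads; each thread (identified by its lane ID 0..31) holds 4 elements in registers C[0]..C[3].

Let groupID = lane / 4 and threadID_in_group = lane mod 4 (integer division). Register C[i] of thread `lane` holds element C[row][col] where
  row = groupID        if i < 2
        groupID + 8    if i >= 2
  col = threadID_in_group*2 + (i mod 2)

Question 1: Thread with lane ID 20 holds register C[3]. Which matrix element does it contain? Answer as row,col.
20: gid=5,tid=0
[3] (5+8,0*2+1) = (13,1)

13,1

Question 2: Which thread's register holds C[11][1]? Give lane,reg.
12,3

r=11->g=3,rb=1  c=1->t=0,b0=1
L=3*4+0=12  i=1*2+1=3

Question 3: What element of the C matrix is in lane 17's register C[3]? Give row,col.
17: G=4,T=1
[3] (4+8,1*2+1) = (12,3)

12,3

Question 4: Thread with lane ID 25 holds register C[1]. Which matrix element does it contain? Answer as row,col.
6,3

lane 25: gr=6 (25/4), th=1 (25%4)
i=1: r=6+0=6, c=1*2+1=3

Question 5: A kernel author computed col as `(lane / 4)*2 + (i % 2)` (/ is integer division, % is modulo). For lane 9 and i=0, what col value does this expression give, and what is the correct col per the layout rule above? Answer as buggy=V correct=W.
buggy=4 correct=2

`(lane / 4)*2 + (i % 2)`[9,0]→4
lane 9→9/4=2, 9 mod 4=1
i=0  r:2+0→2  c:2·1+0→2
col: 4 vs 2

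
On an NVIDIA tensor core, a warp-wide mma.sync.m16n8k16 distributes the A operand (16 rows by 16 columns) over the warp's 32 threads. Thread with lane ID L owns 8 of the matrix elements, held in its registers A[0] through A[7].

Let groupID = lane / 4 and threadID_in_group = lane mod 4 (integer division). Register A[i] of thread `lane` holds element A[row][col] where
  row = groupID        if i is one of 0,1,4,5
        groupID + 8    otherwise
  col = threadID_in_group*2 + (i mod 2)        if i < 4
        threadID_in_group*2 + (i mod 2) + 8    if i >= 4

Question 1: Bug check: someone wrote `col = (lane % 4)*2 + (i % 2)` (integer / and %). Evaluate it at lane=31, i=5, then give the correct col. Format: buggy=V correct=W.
`(lane % 4)*2 + (i % 2)`[31,5]→7
31: G=7,T=3
[5] (7+0,3*2+1+8) = (7,15)
col: 7 vs 15

buggy=7 correct=15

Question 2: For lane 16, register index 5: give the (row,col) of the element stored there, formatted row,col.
4,9

lane 16: grp=4 (16/4), tig=0 (16%4)
i=5: r=4+0=4, c=0*2+1+8=9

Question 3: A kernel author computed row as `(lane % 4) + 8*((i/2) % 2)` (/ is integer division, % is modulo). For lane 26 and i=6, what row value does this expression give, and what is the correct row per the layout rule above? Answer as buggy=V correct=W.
buggy=10 correct=14

`(lane % 4) + 8*((i/2) % 2)`[26,6]->10
L=26->g=26>>2=6, t=26&3=2
[6]->row 6+8=14  col 2·2+0+8=12
row: 10 vs 14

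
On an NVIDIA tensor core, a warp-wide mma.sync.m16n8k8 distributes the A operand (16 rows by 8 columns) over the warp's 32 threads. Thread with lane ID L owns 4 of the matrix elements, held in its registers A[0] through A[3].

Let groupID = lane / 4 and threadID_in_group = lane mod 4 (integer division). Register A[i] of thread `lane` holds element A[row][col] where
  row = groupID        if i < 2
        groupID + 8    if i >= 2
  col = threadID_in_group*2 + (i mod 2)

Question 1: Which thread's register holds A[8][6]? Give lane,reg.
r: 8->gid=0,r8=1  c: 6->tid=3,i&1=0
L=0*4+3=3  i=1*2+0=2

3,2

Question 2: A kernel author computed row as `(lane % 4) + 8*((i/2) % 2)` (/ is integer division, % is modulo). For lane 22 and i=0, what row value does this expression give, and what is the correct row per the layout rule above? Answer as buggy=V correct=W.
`(lane % 4) + 8*((i/2) % 2)`[22,0]=>2
22: grp=5,tig=2
[0] (5+0,2*2+0) = (5,4)
row: 2 vs 5

buggy=2 correct=5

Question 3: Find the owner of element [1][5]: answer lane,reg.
6,1

r:1=>grp=1,rB=0  c:5=>tig=2,lo=1
L=1*4+2=6  i=0*2+1=1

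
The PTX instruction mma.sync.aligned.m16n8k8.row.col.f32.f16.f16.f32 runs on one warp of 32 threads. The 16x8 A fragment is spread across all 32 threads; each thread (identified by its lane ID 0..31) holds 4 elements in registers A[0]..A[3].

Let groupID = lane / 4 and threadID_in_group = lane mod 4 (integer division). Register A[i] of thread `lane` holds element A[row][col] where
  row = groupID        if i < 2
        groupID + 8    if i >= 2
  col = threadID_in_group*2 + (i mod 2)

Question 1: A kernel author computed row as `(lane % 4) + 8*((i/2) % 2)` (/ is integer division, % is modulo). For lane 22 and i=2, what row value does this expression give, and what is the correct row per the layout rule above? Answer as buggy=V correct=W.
`(lane % 4) + 8*((i/2) % 2)`[22,2]⇒10
L=22⇒gr=22>>2=5, th=22&3=2
[2]⇒row 5+8=13  col 2·2+0=4
row: 10 vs 13

buggy=10 correct=13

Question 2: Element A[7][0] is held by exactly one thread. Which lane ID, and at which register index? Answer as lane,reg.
r=7->g=7,rb=0  c=0->t=0,b0=0
L=7*4+0=28  i=0*2+0=0

28,0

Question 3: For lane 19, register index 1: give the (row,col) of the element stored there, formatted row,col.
lane 19⇒19/4=4, 19 mod 4=3
i=1  r:4+0⇒4  c:2·3+1⇒7

4,7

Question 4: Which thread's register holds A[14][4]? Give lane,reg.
26,2

r: 14->gid=6,r8=1  c: 4->tid=2,i&1=0
L=6*4+2=26  i=1*2+0=2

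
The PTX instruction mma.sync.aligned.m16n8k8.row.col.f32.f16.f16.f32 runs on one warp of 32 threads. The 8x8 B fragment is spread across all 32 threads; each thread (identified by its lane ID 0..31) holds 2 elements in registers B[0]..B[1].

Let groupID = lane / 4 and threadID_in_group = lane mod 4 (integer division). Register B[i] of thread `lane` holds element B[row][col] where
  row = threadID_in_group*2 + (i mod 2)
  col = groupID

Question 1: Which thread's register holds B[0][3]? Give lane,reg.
12,0

c=3→G=3  r=0→T=0,p=0
L=3*4+0=12  i=0=0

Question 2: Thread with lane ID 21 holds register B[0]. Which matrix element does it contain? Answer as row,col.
lane 21=>21/4=5, 21 mod 4=1
i=0  r:2·1+0=>2  c:5

2,5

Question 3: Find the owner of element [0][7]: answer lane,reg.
28,0

c=7->g=7  r=0->t=0,b0=0
L=7*4+0=28  i=0=0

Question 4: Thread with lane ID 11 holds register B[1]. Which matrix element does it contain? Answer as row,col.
lane 11: grp=2 (11/4), tig=3 (11%4)
i=1: r=3*2+1=7, c=grp=2

7,2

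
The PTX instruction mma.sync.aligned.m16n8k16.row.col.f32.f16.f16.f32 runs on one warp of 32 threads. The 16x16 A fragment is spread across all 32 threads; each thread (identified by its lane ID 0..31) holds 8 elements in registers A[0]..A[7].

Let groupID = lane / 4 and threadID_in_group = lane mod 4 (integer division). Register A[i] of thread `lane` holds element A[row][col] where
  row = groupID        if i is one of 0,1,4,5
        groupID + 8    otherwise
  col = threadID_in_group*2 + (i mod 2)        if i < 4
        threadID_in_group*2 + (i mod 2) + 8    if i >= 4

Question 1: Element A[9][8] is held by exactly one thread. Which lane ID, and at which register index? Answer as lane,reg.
r:9=>grp=1,rB=1  c:8=>cB=1,tig=0,lo=0
L=1*4+0=4  i=1*4+1*2+0=6

4,6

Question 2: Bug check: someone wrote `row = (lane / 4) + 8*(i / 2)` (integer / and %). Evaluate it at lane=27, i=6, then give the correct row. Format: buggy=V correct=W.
`(lane / 4) + 8*(i / 2)`[27,6]->30
27: g=6,t=3
[6] (6+8,3*2+0+8) = (14,14)
row: 30 vs 14

buggy=30 correct=14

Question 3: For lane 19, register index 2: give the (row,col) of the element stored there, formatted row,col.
12,6

L=19->gid=19>>2=4, tid=19&3=3
[2]->row 4+8=12  col 3·2+0+0=6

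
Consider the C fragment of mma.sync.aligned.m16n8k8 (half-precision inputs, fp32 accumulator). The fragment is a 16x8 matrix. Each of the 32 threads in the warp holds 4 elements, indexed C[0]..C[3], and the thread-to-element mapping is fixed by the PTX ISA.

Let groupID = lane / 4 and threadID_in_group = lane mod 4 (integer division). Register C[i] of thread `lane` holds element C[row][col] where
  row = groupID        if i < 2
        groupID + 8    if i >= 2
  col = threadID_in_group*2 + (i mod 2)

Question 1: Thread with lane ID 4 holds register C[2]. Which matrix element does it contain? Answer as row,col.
9,0

L=4->g=4>>2=1, t=4&3=0
[2]->row 1+8=9  col 0·2+0=0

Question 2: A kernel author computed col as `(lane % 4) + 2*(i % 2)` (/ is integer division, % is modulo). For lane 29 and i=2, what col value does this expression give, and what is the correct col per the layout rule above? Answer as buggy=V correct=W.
`(lane % 4) + 2*(i % 2)`[29,2]⇒1
lane 29⇒29/4=7, 29 mod 4=1
i=2  r:7+8⇒15  c:2·1+0⇒2
col: 1 vs 2

buggy=1 correct=2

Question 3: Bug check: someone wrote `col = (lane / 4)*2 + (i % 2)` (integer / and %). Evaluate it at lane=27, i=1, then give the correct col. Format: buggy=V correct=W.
`(lane / 4)*2 + (i % 2)`[27,1]=>13
L=27=>grp=27>>2=6, tig=27&3=3
[1]=>row 6+0=6  col 3·2+1=7
col: 13 vs 7

buggy=13 correct=7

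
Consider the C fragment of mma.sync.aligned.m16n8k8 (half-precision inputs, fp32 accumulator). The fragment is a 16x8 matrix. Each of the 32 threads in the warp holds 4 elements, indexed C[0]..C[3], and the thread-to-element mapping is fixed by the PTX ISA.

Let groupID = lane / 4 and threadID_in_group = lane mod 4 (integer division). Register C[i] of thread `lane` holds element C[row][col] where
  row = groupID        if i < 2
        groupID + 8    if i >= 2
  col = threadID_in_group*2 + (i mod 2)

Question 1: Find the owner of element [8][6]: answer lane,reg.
3,2

r:8=>grp=0,rB=1  c:6=>tig=3,lo=0
L=0*4+3=3  i=1*2+0=2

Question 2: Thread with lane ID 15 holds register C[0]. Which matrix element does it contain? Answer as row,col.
15: gid=3,tid=3
[0] (3+0,3*2+0) = (3,6)

3,6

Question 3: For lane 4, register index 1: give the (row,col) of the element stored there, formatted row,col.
1,1

4: gid=1,tid=0
[1] (1+0,0*2+1) = (1,1)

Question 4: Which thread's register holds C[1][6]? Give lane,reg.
r=1→G=1,rhi=0  c=6→T=3,p=0
L=1*4+3=7  i=0*2+0=0

7,0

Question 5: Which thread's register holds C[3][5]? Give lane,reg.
14,1

r:3=>grp=3,rB=0  c:5=>tig=2,lo=1
L=3*4+2=14  i=0*2+1=1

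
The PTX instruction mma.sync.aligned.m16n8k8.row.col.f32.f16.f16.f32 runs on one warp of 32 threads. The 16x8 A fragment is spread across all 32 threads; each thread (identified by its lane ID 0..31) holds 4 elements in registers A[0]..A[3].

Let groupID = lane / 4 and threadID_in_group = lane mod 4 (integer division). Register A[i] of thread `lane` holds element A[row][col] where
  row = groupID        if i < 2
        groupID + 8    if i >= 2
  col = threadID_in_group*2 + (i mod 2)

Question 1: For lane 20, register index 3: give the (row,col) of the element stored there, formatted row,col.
13,1

L=20⇒gr=20>>2=5, th=20&3=0
[3]⇒row 5+8=13  col 0·2+1=1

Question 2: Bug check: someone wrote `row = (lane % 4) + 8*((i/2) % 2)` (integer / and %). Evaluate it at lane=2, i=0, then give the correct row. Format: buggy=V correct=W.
buggy=2 correct=0

`(lane % 4) + 8*((i/2) % 2)`[2,0]=>2
L=2=>grp=2>>2=0, tig=2&3=2
[0]=>row 0+0=0  col 2·2+0=4
row: 2 vs 0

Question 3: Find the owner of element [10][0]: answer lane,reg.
r=10⇒gr=2,Rb=1  c=0⇒th=0,odd=0
L=2*4+0=8  i=1*2+0=2

8,2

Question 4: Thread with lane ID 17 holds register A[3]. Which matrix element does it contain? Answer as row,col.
L=17=>grp=17>>2=4, tig=17&3=1
[3]=>row 4+8=12  col 1·2+1=3

12,3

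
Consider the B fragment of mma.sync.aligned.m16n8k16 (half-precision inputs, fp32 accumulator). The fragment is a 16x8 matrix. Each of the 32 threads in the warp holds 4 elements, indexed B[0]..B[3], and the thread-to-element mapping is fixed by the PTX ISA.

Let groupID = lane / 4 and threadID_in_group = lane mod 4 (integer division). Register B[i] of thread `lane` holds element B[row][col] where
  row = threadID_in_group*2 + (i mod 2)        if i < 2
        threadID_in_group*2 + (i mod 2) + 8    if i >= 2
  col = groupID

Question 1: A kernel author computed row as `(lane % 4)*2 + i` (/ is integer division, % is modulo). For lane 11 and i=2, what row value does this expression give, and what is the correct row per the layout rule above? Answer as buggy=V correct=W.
buggy=8 correct=14

`(lane % 4)*2 + i`[11,2]→8
lane 11: G=2 (11/4), T=3 (11%4)
i=2: r=3*2+0+8=14, c=G=2
row: 8 vs 14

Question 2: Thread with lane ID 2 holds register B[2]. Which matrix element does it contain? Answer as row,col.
12,0

lane 2->2/4=0, 2 mod 4=2
i=2  r:2·2+0+8->12  c:0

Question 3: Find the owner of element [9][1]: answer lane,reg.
c: 1->gid=1  r: 9->r8=1,tid=0,i&1=1
L=1*4+0=4  i=1*2+1=3

4,3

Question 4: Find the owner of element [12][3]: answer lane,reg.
14,2

c=3->g=3  r=12->rb=1,t=2,b0=0
L=3*4+2=14  i=1*2+0=2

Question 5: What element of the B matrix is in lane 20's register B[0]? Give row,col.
0,5

20: gr=5,th=0
[0] (0*2+0+0,5) = (0,5)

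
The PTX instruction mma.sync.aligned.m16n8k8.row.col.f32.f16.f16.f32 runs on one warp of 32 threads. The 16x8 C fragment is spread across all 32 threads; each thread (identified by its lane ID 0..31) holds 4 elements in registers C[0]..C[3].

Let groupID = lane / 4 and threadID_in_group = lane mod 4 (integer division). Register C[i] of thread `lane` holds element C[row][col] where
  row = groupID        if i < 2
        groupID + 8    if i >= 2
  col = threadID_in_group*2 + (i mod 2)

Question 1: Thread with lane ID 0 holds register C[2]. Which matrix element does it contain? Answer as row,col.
8,0

lane 0: g=0 (0/4), t=0 (0%4)
i=2: r=0+8=8, c=0*2+0=0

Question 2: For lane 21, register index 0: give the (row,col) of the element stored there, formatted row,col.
5,2

lane 21: g=5 (21/4), t=1 (21%4)
i=0: r=5+0=5, c=1*2+0=2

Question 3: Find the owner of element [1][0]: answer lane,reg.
r=1⇒gr=1,Rb=0  c=0⇒th=0,odd=0
L=1*4+0=4  i=0*2+0=0

4,0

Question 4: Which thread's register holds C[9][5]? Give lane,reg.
6,3

r: 9->gid=1,r8=1  c: 5->tid=2,i&1=1
L=1*4+2=6  i=1*2+1=3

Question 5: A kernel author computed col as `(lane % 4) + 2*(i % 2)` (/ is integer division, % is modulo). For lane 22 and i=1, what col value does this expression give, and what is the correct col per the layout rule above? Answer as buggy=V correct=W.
buggy=4 correct=5

`(lane % 4) + 2*(i % 2)`[22,1]->4
22: gid=5,tid=2
[1] (5+0,2*2+1) = (5,5)
col: 4 vs 5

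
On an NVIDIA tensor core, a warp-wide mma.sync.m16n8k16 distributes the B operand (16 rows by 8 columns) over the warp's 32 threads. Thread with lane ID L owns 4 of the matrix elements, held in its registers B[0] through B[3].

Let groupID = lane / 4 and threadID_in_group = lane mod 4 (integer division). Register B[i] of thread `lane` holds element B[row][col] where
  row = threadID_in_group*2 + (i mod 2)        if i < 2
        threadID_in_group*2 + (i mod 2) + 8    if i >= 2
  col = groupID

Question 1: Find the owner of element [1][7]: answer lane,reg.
c=7->g=7  r=1->rb=0,t=0,b0=1
L=7*4+0=28  i=0*2+1=1

28,1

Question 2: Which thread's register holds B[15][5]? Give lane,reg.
23,3

c=5→G=5  r=15→rhi=1,T=3,p=1
L=5*4+3=23  i=1*2+1=3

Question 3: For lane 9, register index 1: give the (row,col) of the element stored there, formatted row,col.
3,2

lane 9⇒9/4=2, 9 mod 4=1
i=1  r:2·1+1+0⇒3  c:2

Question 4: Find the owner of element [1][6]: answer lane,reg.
c=6⇒gr=6  r=1⇒Rb=0,th=0,odd=1
L=6*4+0=24  i=0*2+1=1

24,1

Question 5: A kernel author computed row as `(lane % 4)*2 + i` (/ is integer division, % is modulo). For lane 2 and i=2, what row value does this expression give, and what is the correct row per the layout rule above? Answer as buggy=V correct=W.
buggy=6 correct=12

`(lane % 4)*2 + i`[2,2]->6
L=2->g=2>>2=0, t=2&3=2
[2]->row 2·2+0+8=12  col g=0
row: 6 vs 12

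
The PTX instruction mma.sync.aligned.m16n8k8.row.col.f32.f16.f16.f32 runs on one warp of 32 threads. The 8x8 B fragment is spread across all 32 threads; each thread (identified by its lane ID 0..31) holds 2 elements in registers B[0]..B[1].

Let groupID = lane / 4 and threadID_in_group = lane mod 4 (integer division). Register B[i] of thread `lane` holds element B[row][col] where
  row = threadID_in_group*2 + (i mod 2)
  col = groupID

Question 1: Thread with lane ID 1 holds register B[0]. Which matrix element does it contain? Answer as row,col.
L=1→G=1>>2=0, T=1&3=1
[0]→row 1·2+0=2  col G=0

2,0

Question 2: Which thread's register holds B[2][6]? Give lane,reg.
c: 6->gid=6  r: 2->tid=1,i&1=0
L=6*4+1=25  i=0=0

25,0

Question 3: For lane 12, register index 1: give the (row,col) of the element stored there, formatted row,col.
lane 12->12/4=3, 12 mod 4=0
i=1  r:2·0+1->1  c:3

1,3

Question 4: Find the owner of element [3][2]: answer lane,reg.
9,1

c=2->g=2  r=3->t=1,b0=1
L=2*4+1=9  i=1=1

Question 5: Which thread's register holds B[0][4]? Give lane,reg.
c:4=>grp=4  r:0=>tig=0,lo=0
L=4*4+0=16  i=0=0

16,0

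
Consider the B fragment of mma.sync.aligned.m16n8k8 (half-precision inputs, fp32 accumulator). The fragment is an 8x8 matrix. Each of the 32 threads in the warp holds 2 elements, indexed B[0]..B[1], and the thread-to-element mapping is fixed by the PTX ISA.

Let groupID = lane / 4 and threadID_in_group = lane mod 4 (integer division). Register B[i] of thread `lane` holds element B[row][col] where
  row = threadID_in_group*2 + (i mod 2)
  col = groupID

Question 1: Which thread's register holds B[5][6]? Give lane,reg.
26,1

c=6⇒gr=6  r=5⇒th=2,odd=1
L=6*4+2=26  i=1=1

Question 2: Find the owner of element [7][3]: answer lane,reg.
15,1

c: 3->gid=3  r: 7->tid=3,i&1=1
L=3*4+3=15  i=1=1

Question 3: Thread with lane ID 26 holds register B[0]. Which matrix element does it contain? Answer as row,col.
26: g=6,t=2
[0] (2*2+0,6) = (4,6)

4,6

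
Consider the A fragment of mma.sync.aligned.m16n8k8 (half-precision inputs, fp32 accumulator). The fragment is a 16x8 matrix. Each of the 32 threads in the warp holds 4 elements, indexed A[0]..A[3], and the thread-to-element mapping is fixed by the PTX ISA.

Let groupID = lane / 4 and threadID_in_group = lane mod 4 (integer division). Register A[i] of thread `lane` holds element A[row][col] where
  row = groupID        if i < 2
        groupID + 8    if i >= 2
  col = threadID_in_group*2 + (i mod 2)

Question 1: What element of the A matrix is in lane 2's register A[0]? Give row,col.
lane 2→2/4=0, 2 mod 4=2
i=0  r:0+0→0  c:2·2+0→4

0,4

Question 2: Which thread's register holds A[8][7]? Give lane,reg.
r: 8->gid=0,r8=1  c: 7->tid=3,i&1=1
L=0*4+3=3  i=1*2+1=3

3,3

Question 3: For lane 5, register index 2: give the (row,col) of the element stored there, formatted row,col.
L=5->g=5>>2=1, t=5&3=1
[2]->row 1+8=9  col 1·2+0=2

9,2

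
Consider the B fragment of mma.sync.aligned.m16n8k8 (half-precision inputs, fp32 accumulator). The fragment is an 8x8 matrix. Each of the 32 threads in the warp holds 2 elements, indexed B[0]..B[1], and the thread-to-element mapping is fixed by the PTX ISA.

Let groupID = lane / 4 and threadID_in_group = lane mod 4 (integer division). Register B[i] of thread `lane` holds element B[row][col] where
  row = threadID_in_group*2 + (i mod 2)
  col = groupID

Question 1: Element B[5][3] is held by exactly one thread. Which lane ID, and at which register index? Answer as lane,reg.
14,1

c=3->g=3  r=5->t=2,b0=1
L=3*4+2=14  i=1=1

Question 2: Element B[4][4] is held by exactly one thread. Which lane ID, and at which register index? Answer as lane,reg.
c: 4->gid=4  r: 4->tid=2,i&1=0
L=4*4+2=18  i=0=0

18,0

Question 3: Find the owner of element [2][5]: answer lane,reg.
c:5=>grp=5  r:2=>tig=1,lo=0
L=5*4+1=21  i=0=0

21,0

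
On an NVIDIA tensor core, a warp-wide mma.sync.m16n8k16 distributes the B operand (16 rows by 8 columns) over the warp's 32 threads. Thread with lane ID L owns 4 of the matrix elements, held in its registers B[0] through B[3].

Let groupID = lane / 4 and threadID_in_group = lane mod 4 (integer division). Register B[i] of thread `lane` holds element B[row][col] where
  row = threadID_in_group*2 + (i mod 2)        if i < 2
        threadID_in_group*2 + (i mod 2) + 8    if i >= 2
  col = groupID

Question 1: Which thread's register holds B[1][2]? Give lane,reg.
c=2->g=2  r=1->rb=0,t=0,b0=1
L=2*4+0=8  i=0*2+1=1

8,1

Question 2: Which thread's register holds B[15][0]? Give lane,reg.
3,3

c=0⇒gr=0  r=15⇒Rb=1,th=3,odd=1
L=0*4+3=3  i=1*2+1=3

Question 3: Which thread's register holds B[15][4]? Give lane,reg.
c:4=>grp=4  r:15=>rB=1,tig=3,lo=1
L=4*4+3=19  i=1*2+1=3

19,3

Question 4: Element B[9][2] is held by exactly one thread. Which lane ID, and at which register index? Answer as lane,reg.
c: 2->gid=2  r: 9->r8=1,tid=0,i&1=1
L=2*4+0=8  i=1*2+1=3

8,3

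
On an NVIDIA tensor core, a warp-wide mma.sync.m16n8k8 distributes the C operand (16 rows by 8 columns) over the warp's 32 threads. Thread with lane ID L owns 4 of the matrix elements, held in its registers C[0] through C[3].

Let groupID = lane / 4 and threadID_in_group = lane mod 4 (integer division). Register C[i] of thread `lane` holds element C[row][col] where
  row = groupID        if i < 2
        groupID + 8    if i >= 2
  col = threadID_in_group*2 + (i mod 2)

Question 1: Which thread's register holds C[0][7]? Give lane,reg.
r=0→G=0,rhi=0  c=7→T=3,p=1
L=0*4+3=3  i=0*2+1=1

3,1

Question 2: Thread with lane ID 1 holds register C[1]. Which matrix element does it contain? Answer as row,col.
lane 1: g=0 (1/4), t=1 (1%4)
i=1: r=0+0=0, c=1*2+1=3

0,3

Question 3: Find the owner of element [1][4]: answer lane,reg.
r:1=>grp=1,rB=0  c:4=>tig=2,lo=0
L=1*4+2=6  i=0*2+0=0

6,0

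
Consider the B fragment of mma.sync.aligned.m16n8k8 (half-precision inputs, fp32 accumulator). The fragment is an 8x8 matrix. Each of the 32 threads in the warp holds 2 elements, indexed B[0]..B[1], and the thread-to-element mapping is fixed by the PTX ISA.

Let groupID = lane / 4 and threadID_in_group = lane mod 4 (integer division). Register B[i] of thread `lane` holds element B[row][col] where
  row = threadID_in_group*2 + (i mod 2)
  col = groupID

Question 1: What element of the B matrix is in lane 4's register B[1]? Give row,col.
lane 4: gr=1 (4/4), th=0 (4%4)
i=1: r=0*2+1=1, c=gr=1

1,1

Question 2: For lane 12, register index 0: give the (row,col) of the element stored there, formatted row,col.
L=12->gid=12>>2=3, tid=12&3=0
[0]->row 0·2+0=0  col gid=3

0,3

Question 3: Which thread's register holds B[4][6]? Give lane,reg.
26,0

c=6->g=6  r=4->t=2,b0=0
L=6*4+2=26  i=0=0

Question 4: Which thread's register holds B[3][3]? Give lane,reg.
13,1

c: 3->gid=3  r: 3->tid=1,i&1=1
L=3*4+1=13  i=1=1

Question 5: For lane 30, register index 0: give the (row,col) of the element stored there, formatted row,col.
4,7

lane 30⇒30/4=7, 30 mod 4=2
i=0  r:2·2+0⇒4  c:7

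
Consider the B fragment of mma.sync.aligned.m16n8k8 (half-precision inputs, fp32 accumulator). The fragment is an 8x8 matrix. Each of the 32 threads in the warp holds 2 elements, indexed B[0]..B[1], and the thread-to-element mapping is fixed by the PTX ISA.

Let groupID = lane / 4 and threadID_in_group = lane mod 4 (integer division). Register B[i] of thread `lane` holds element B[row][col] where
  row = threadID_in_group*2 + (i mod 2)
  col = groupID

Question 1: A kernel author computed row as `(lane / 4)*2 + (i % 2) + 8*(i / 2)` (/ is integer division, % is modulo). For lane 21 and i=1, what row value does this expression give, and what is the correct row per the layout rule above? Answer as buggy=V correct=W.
buggy=11 correct=3

`(lane / 4)*2 + (i % 2) + 8*(i / 2)`[21,1]→11
lane 21→21/4=5, 21 mod 4=1
i=1  r:2·1+1→3  c:5
row: 11 vs 3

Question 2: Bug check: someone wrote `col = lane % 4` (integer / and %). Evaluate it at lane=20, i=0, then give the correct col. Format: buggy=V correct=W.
`lane % 4`[20,0]=>0
lane 20=>20/4=5, 20 mod 4=0
i=0  r:2·0+0=>0  c:5
col: 0 vs 5

buggy=0 correct=5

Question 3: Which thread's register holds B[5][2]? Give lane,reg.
c=2→G=2  r=5→T=2,p=1
L=2*4+2=10  i=1=1

10,1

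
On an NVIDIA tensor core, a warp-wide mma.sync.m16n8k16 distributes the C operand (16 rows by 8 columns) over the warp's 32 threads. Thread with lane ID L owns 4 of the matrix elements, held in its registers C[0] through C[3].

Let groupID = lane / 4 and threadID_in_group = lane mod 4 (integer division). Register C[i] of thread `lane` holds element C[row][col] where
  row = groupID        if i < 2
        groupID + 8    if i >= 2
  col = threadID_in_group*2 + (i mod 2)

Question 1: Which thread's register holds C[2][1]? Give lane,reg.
r=2→G=2,rhi=0  c=1→T=0,p=1
L=2*4+0=8  i=0*2+1=1

8,1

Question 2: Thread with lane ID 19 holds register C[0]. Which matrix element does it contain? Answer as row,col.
L=19⇒gr=19>>2=4, th=19&3=3
[0]⇒row 4+0=4  col 3·2+0=6

4,6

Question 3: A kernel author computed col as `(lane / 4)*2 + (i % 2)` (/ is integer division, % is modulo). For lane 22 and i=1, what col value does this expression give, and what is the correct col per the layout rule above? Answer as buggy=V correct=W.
`(lane / 4)*2 + (i % 2)`[22,1]⇒11
lane 22⇒22/4=5, 22 mod 4=2
i=1  r:5+0⇒5  c:2·2+1⇒5
col: 11 vs 5

buggy=11 correct=5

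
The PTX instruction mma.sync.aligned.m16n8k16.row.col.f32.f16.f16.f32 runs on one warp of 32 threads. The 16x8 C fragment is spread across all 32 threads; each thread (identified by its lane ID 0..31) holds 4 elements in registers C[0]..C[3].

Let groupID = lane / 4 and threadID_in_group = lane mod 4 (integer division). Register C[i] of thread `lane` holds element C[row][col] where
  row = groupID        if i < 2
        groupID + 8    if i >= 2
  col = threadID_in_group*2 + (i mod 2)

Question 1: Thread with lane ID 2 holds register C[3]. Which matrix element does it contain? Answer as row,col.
8,5

lane 2->2/4=0, 2 mod 4=2
i=3  r:0+8->8  c:2·2+1->5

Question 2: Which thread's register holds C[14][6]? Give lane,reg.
r=14→G=6,rhi=1  c=6→T=3,p=0
L=6*4+3=27  i=1*2+0=2

27,2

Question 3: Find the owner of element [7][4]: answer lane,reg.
r:7=>grp=7,rB=0  c:4=>tig=2,lo=0
L=7*4+2=30  i=0*2+0=0

30,0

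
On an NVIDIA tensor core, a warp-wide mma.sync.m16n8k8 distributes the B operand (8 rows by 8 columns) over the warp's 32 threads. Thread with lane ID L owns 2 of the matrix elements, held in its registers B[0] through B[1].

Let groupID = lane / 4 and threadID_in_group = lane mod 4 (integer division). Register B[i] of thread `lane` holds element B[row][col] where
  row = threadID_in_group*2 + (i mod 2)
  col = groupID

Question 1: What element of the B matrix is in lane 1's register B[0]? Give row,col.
1: g=0,t=1
[0] (1*2+0,0) = (2,0)

2,0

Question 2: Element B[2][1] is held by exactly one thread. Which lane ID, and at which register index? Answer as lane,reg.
c: 1->gid=1  r: 2->tid=1,i&1=0
L=1*4+1=5  i=0=0

5,0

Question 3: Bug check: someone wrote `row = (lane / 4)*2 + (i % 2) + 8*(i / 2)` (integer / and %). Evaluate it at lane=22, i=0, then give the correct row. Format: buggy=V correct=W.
buggy=10 correct=4

`(lane / 4)*2 + (i % 2) + 8*(i / 2)`[22,0]=>10
L=22=>grp=22>>2=5, tig=22&3=2
[0]=>row 2·2+0=4  col grp=5
row: 10 vs 4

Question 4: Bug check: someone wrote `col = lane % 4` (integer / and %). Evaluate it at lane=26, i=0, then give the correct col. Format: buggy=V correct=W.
buggy=2 correct=6

`lane % 4`[26,0]->2
lane 26: g=6 (26/4), t=2 (26%4)
i=0: r=2*2+0=4, c=g=6
col: 2 vs 6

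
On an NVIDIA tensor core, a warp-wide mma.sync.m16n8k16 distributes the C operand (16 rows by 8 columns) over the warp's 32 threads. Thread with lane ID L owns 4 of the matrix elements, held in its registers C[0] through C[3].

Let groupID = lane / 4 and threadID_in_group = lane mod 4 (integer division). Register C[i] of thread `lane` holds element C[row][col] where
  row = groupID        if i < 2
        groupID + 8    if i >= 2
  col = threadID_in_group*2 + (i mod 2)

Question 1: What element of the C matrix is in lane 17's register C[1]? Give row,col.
4,3

lane 17⇒17/4=4, 17 mod 4=1
i=1  r:4+0⇒4  c:2·1+1⇒3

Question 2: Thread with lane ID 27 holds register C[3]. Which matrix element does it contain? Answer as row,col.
14,7

27: G=6,T=3
[3] (6+8,3*2+1) = (14,7)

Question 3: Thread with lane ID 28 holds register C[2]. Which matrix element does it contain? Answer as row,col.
15,0

lane 28⇒28/4=7, 28 mod 4=0
i=2  r:7+8⇒15  c:2·0+0⇒0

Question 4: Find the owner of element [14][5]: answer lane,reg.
26,3

r:14=>grp=6,rB=1  c:5=>tig=2,lo=1
L=6*4+2=26  i=1*2+1=3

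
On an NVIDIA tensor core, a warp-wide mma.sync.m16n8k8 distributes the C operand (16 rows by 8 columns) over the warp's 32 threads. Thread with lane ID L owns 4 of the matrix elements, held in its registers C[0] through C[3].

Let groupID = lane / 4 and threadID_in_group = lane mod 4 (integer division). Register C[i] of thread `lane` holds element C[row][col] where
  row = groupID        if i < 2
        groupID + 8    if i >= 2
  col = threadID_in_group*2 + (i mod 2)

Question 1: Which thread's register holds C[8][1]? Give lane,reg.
0,3

r=8→G=0,rhi=1  c=1→T=0,p=1
L=0*4+0=0  i=1*2+1=3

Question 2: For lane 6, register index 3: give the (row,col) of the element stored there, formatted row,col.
lane 6: grp=1 (6/4), tig=2 (6%4)
i=3: r=1+8=9, c=2*2+1=5

9,5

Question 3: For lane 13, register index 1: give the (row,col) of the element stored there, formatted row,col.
3,3

lane 13: g=3 (13/4), t=1 (13%4)
i=1: r=3+0=3, c=1*2+1=3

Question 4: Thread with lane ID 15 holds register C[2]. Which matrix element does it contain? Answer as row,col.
lane 15->15/4=3, 15 mod 4=3
i=2  r:3+8->11  c:2·3+0->6

11,6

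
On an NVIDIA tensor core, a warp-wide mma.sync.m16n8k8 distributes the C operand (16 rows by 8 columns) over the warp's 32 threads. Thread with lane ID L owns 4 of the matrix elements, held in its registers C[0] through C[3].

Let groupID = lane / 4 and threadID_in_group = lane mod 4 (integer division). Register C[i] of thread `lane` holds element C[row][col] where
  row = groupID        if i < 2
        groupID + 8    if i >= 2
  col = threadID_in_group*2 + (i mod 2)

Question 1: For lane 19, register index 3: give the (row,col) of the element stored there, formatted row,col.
12,7

lane 19: gid=4 (19/4), tid=3 (19%4)
i=3: r=4+8=12, c=3*2+1=7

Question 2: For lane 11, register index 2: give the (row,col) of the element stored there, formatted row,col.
11: G=2,T=3
[2] (2+8,3*2+0) = (10,6)

10,6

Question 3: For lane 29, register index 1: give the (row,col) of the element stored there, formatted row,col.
L=29⇒gr=29>>2=7, th=29&3=1
[1]⇒row 7+0=7  col 1·2+1=3

7,3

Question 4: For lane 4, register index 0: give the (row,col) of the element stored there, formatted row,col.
L=4->g=4>>2=1, t=4&3=0
[0]->row 1+0=1  col 0·2+0=0

1,0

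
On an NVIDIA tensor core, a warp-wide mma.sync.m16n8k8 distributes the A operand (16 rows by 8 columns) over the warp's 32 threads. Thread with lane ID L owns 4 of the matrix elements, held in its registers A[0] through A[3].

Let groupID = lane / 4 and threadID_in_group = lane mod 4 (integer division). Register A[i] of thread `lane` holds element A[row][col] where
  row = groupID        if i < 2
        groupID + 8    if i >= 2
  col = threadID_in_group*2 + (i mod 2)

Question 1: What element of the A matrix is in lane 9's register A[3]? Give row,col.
10,3

L=9=>grp=9>>2=2, tig=9&3=1
[3]=>row 2+8=10  col 1·2+1=3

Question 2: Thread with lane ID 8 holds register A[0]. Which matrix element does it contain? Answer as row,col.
2,0

L=8→G=8>>2=2, T=8&3=0
[0]→row 2+0=2  col 0·2+0=0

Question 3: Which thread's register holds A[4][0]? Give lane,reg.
16,0

r=4→G=4,rhi=0  c=0→T=0,p=0
L=4*4+0=16  i=0*2+0=0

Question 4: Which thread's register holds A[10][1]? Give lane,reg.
8,3

r:10=>grp=2,rB=1  c:1=>tig=0,lo=1
L=2*4+0=8  i=1*2+1=3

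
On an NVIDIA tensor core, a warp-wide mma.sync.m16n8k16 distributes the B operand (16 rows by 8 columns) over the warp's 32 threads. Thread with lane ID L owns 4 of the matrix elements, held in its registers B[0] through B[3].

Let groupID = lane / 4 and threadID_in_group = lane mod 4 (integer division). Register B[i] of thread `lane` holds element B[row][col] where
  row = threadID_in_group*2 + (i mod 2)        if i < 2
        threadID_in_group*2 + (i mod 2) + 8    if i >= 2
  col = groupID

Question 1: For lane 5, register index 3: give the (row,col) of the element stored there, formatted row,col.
lane 5: gr=1 (5/4), th=1 (5%4)
i=3: r=1*2+1+8=11, c=gr=1

11,1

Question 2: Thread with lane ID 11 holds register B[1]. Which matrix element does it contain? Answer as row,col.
7,2

L=11⇒gr=11>>2=2, th=11&3=3
[1]⇒row 3·2+1+0=7  col gr=2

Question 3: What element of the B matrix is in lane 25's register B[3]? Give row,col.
11,6

L=25→G=25>>2=6, T=25&3=1
[3]→row 1·2+1+8=11  col G=6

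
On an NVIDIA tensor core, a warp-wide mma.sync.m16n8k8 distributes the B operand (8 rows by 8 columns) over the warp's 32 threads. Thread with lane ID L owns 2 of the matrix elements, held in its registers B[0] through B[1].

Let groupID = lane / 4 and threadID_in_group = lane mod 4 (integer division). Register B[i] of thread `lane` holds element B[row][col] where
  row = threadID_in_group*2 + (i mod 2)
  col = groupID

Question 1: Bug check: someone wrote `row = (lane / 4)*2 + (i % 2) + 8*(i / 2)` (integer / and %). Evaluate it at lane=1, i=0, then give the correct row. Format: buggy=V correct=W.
buggy=0 correct=2

`(lane / 4)*2 + (i % 2) + 8*(i / 2)`[1,0]=>0
1: grp=0,tig=1
[0] (1*2+0,0) = (2,0)
row: 0 vs 2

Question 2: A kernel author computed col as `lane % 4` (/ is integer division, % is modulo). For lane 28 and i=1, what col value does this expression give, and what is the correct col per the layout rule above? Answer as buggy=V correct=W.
`lane % 4`[28,1]->0
lane 28: g=7 (28/4), t=0 (28%4)
i=1: r=0*2+1=1, c=g=7
col: 0 vs 7

buggy=0 correct=7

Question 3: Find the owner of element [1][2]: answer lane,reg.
c=2->g=2  r=1->t=0,b0=1
L=2*4+0=8  i=1=1

8,1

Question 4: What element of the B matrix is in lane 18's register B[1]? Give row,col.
5,4

18: grp=4,tig=2
[1] (2*2+1,4) = (5,4)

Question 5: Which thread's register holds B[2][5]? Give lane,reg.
c:5=>grp=5  r:2=>tig=1,lo=0
L=5*4+1=21  i=0=0

21,0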